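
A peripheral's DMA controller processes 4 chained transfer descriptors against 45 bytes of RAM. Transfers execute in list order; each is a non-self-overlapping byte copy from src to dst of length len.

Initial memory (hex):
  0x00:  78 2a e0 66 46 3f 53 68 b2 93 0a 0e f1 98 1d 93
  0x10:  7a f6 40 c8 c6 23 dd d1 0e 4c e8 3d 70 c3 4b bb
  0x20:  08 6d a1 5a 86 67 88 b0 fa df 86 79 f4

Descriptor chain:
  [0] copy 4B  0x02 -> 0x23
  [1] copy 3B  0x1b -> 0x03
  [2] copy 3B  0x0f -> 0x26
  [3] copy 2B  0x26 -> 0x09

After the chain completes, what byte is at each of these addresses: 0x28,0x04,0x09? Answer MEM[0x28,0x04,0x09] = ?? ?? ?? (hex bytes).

#0 dst[0x23+4] := {0xe0,0x66,0x46,0x3f}
#1 dst[0x03+3] := {0x3d,0x70,0xc3}
#2 dst[0x26+3] := {0x93,0x7a,0xf6}
#3 dst[0x09+2] := {0x93,0x7a}
query mem[0x28]=0xf6, mem[0x04]=0x70, mem[0x09]=0x93

MEM[0x28,0x04,0x09] = f6 70 93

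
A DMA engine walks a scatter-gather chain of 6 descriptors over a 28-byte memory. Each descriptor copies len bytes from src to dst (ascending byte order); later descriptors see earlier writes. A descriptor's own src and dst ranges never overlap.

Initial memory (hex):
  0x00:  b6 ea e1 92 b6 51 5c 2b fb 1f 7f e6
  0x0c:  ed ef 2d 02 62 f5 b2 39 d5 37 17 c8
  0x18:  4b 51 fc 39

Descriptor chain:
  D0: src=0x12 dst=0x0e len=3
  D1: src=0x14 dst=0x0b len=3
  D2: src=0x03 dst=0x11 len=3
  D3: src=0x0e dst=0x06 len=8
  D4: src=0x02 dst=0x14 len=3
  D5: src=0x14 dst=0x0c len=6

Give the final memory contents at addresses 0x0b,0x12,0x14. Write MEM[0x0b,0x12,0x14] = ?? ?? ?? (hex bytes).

MEM[0x0b,0x12,0x14] = 51 b6 e1

D0: mem[0x0e..0x10] <- [b2 39 d5]
D1: mem[0x0b..0x0d] <- [d5 37 17]
D2: mem[0x11..0x13] <- [92 b6 51]
D3: mem[0x06..0x0d] <- [b2 39 d5 92 b6 51 d5 37]
D4: mem[0x14..0x16] <- [e1 92 b6]
D5: mem[0x0c..0x11] <- [e1 92 b6 c8 4b 51]
query mem[0x0b]=0x51, mem[0x12]=0xb6, mem[0x14]=0xe1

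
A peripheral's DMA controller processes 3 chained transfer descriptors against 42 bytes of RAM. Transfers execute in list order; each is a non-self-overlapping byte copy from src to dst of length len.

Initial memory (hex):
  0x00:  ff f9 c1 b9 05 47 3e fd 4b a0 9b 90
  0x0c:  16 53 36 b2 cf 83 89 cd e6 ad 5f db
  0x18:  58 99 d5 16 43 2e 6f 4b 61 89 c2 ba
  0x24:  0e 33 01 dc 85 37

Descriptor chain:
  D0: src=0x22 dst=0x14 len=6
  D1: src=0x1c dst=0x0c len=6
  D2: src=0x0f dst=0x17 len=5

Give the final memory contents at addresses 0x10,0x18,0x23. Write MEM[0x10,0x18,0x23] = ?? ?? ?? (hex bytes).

#0 dst[0x14+6] := {0xc2,0xba,0x0e,0x33,0x01,0xdc}
#1 dst[0x0c+6] := {0x43,0x2e,0x6f,0x4b,0x61,0x89}
#2 dst[0x17+5] := {0x4b,0x61,0x89,0x89,0xcd}
query mem[0x10]=0x61, mem[0x18]=0x61, mem[0x23]=0xba

MEM[0x10,0x18,0x23] = 61 61 ba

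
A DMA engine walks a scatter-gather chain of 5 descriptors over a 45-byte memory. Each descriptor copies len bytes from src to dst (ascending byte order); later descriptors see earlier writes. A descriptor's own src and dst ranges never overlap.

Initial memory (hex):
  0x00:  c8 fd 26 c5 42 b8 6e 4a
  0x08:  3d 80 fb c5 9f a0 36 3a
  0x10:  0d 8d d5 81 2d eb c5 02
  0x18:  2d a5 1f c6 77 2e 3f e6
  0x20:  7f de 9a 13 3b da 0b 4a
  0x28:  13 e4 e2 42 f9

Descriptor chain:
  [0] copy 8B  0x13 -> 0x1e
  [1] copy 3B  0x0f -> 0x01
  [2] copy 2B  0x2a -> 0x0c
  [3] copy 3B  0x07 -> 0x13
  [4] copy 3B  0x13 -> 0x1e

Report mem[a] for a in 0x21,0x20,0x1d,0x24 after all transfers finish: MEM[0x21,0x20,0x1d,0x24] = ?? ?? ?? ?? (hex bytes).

  after D0: wrote 8B at 0x1e = 812debc5022da51f
  after D1: wrote 3B at 0x01 = 3a0d8d
  after D2: wrote 2B at 0x0c = e242
  after D3: wrote 3B at 0x13 = 4a3d80
  after D4: wrote 3B at 0x1e = 4a3d80
query mem[0x21]=0xc5, mem[0x20]=0x80, mem[0x1d]=0x2e, mem[0x24]=0xa5

MEM[0x21,0x20,0x1d,0x24] = c5 80 2e a5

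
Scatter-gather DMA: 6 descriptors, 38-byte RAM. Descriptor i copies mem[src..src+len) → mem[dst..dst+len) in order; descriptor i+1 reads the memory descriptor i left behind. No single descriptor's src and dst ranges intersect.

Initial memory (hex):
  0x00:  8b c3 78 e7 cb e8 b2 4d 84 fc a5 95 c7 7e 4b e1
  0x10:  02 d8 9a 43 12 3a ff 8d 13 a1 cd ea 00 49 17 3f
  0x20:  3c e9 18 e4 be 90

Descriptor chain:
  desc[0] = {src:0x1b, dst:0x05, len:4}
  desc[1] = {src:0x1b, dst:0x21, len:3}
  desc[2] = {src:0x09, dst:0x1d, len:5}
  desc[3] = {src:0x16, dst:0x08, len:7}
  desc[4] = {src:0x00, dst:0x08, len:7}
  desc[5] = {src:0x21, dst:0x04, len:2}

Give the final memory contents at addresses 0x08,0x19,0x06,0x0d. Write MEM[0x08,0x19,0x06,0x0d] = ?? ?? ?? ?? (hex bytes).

MEM[0x08,0x19,0x06,0x0d] = 8b a1 00 ea

D0: mem[0x05..0x08] <- [ea 00 49 17]
D1: mem[0x21..0x23] <- [ea 00 49]
D2: mem[0x1d..0x21] <- [fc a5 95 c7 7e]
D3: mem[0x08..0x0e] <- [ff 8d 13 a1 cd ea 00]
D4: mem[0x08..0x0e] <- [8b c3 78 e7 cb ea 00]
D5: mem[0x04..0x05] <- [7e 00]
query mem[0x08]=0x8b, mem[0x19]=0xa1, mem[0x06]=0x00, mem[0x0d]=0xea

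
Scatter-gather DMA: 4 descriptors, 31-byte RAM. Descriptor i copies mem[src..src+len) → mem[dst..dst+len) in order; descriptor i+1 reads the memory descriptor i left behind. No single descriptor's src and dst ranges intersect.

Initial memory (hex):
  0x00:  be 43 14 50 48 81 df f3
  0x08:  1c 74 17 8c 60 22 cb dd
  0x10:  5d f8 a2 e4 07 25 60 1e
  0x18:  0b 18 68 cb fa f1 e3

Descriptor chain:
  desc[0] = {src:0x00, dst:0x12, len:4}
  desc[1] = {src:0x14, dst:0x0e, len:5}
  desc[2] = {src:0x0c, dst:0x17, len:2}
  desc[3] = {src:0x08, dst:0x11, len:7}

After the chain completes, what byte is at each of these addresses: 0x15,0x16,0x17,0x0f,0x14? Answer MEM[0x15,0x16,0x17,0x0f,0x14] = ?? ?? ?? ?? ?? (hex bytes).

[0] 0x00->0x12 len=4 : be 43 14 50
[1] 0x14->0x0e len=5 : 14 50 60 1e 0b
[2] 0x0c->0x17 len=2 : 60 22
[3] 0x08->0x11 len=7 : 1c 74 17 8c 60 22 14
query mem[0x15]=0x60, mem[0x16]=0x22, mem[0x17]=0x14, mem[0x0f]=0x50, mem[0x14]=0x8c

MEM[0x15,0x16,0x17,0x0f,0x14] = 60 22 14 50 8c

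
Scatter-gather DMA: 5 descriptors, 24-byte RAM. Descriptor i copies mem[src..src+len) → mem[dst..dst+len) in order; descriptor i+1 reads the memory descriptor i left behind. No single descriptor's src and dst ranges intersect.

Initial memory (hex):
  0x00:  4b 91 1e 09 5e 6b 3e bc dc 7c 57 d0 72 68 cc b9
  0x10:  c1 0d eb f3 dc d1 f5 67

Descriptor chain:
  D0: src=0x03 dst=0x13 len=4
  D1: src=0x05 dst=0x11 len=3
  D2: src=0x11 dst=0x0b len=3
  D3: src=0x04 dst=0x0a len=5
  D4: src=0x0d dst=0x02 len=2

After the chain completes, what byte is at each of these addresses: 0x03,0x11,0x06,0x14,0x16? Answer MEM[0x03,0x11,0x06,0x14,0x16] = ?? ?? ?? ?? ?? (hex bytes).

[0] 0x03->0x13 len=4 : 09 5e 6b 3e
[1] 0x05->0x11 len=3 : 6b 3e bc
[2] 0x11->0x0b len=3 : 6b 3e bc
[3] 0x04->0x0a len=5 : 5e 6b 3e bc dc
[4] 0x0d->0x02 len=2 : bc dc
query mem[0x03]=0xdc, mem[0x11]=0x6b, mem[0x06]=0x3e, mem[0x14]=0x5e, mem[0x16]=0x3e

MEM[0x03,0x11,0x06,0x14,0x16] = dc 6b 3e 5e 3e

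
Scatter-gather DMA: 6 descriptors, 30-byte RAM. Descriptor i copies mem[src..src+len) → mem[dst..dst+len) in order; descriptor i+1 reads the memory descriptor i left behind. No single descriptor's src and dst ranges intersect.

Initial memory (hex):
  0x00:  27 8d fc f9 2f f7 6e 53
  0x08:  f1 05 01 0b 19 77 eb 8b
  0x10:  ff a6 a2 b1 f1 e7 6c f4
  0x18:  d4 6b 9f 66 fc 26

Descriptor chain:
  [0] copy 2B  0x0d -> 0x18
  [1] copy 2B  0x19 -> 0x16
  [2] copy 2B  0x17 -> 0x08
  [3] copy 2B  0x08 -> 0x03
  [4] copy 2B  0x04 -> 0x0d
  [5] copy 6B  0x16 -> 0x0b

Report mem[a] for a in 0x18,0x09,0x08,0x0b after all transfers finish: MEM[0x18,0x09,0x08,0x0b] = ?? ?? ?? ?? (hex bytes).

MEM[0x18,0x09,0x08,0x0b] = 77 77 9f eb

  after D0: wrote 2B at 0x18 = 77eb
  after D1: wrote 2B at 0x16 = eb9f
  after D2: wrote 2B at 0x08 = 9f77
  after D3: wrote 2B at 0x03 = 9f77
  after D4: wrote 2B at 0x0d = 77f7
  after D5: wrote 6B at 0x0b = eb9f77eb9f66
query mem[0x18]=0x77, mem[0x09]=0x77, mem[0x08]=0x9f, mem[0x0b]=0xeb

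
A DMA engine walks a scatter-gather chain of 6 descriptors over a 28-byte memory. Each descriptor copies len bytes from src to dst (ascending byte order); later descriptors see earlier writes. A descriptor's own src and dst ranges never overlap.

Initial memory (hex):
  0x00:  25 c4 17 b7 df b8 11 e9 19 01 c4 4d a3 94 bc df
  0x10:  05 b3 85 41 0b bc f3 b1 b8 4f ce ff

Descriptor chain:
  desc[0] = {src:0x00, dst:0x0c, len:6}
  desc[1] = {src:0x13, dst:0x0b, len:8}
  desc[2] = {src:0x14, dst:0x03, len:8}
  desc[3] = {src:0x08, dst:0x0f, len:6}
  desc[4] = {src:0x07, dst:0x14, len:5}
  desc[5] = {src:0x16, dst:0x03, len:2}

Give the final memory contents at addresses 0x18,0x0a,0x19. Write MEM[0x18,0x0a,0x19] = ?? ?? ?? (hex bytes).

MEM[0x18,0x0a,0x19] = 41 ff 4f

[0] 0x00->0x0c len=6 : 25 c4 17 b7 df b8
[1] 0x13->0x0b len=8 : 41 0b bc f3 b1 b8 4f ce
[2] 0x14->0x03 len=8 : 0b bc f3 b1 b8 4f ce ff
[3] 0x08->0x0f len=6 : 4f ce ff 41 0b bc
[4] 0x07->0x14 len=5 : b8 4f ce ff 41
[5] 0x16->0x03 len=2 : ce ff
query mem[0x18]=0x41, mem[0x0a]=0xff, mem[0x19]=0x4f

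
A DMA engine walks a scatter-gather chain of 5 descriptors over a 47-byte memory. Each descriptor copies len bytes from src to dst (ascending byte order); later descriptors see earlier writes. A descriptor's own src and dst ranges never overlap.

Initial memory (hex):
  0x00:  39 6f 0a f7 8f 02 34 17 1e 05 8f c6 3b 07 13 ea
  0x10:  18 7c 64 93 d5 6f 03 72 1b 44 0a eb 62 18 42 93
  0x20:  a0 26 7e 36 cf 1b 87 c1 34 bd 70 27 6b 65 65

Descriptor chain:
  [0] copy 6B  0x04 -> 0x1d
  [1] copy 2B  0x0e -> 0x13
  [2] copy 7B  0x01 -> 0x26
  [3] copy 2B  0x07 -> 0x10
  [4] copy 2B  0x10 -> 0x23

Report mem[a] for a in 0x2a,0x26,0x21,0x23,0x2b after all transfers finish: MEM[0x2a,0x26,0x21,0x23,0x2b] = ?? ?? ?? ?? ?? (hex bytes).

MEM[0x2a,0x26,0x21,0x23,0x2b] = 02 6f 1e 17 34

[0] 0x04->0x1d len=6 : 8f 02 34 17 1e 05
[1] 0x0e->0x13 len=2 : 13 ea
[2] 0x01->0x26 len=7 : 6f 0a f7 8f 02 34 17
[3] 0x07->0x10 len=2 : 17 1e
[4] 0x10->0x23 len=2 : 17 1e
query mem[0x2a]=0x02, mem[0x26]=0x6f, mem[0x21]=0x1e, mem[0x23]=0x17, mem[0x2b]=0x34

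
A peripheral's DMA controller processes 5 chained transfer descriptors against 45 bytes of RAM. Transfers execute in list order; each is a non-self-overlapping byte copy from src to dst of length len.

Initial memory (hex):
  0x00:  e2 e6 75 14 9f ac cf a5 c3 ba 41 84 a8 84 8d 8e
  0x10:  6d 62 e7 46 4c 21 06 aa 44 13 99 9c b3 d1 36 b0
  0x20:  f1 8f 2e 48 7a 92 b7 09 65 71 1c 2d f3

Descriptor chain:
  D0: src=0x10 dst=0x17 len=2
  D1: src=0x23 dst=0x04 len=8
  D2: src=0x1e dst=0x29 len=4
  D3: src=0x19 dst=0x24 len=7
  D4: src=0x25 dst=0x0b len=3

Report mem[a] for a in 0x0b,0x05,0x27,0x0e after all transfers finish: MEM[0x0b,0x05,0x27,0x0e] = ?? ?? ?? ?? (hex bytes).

D0: mem[0x17..0x18] <- [6d 62]
D1: mem[0x04..0x0b] <- [48 7a 92 b7 09 65 71 1c]
D2: mem[0x29..0x2c] <- [36 b0 f1 8f]
D3: mem[0x24..0x2a] <- [13 99 9c b3 d1 36 b0]
D4: mem[0x0b..0x0d] <- [99 9c b3]
query mem[0x0b]=0x99, mem[0x05]=0x7a, mem[0x27]=0xb3, mem[0x0e]=0x8d

MEM[0x0b,0x05,0x27,0x0e] = 99 7a b3 8d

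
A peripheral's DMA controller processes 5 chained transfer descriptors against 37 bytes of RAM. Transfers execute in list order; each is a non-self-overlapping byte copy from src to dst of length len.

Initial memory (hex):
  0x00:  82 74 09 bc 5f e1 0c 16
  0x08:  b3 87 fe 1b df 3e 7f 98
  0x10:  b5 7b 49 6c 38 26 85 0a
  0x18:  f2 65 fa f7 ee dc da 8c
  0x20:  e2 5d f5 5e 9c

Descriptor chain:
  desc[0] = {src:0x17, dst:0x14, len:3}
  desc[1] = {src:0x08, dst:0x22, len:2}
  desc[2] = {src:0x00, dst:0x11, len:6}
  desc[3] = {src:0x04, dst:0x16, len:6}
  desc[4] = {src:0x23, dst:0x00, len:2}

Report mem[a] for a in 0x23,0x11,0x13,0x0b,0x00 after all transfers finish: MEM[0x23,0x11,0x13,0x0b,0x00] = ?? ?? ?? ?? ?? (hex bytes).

MEM[0x23,0x11,0x13,0x0b,0x00] = 87 82 09 1b 87

D0: mem[0x14..0x16] <- [0a f2 65]
D1: mem[0x22..0x23] <- [b3 87]
D2: mem[0x11..0x16] <- [82 74 09 bc 5f e1]
D3: mem[0x16..0x1b] <- [5f e1 0c 16 b3 87]
D4: mem[0x00..0x01] <- [87 9c]
query mem[0x23]=0x87, mem[0x11]=0x82, mem[0x13]=0x09, mem[0x0b]=0x1b, mem[0x00]=0x87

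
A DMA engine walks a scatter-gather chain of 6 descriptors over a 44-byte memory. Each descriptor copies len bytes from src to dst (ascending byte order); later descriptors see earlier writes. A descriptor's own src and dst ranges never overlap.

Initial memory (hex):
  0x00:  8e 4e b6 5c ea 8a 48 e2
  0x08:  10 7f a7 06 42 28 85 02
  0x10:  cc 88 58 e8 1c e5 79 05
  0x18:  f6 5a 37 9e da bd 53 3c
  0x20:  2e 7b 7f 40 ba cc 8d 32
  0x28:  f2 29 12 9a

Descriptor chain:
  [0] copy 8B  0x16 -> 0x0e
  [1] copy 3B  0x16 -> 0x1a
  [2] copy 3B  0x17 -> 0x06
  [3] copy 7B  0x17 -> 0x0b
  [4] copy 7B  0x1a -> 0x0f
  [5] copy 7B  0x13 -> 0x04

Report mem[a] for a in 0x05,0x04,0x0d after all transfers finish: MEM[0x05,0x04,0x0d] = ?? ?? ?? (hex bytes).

D0: mem[0x0e..0x15] <- [79 05 f6 5a 37 9e da bd]
D1: mem[0x1a..0x1c] <- [79 05 f6]
D2: mem[0x06..0x08] <- [05 f6 5a]
D3: mem[0x0b..0x11] <- [05 f6 5a 79 05 f6 bd]
D4: mem[0x0f..0x15] <- [79 05 f6 bd 53 3c 2e]
D5: mem[0x04..0x0a] <- [53 3c 2e 79 05 f6 5a]
query mem[0x05]=0x3c, mem[0x04]=0x53, mem[0x0d]=0x5a

MEM[0x05,0x04,0x0d] = 3c 53 5a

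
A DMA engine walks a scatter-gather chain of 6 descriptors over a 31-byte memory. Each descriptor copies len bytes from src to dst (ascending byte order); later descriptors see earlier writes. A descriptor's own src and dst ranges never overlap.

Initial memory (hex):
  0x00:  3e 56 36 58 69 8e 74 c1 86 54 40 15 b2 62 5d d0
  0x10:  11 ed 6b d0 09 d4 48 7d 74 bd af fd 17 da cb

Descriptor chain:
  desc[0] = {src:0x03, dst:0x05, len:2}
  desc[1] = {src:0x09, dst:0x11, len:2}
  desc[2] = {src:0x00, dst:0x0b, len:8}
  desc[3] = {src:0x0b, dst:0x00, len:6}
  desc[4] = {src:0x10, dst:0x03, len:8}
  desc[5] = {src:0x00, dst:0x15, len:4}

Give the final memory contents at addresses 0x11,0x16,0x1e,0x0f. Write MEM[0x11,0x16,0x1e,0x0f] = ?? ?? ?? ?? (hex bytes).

MEM[0x11,0x16,0x1e,0x0f] = 69 56 cb 69

D0: mem[0x05..0x06] <- [58 69]
D1: mem[0x11..0x12] <- [54 40]
D2: mem[0x0b..0x12] <- [3e 56 36 58 69 58 69 c1]
D3: mem[0x00..0x05] <- [3e 56 36 58 69 58]
D4: mem[0x03..0x0a] <- [58 69 c1 d0 09 d4 48 7d]
D5: mem[0x15..0x18] <- [3e 56 36 58]
query mem[0x11]=0x69, mem[0x16]=0x56, mem[0x1e]=0xcb, mem[0x0f]=0x69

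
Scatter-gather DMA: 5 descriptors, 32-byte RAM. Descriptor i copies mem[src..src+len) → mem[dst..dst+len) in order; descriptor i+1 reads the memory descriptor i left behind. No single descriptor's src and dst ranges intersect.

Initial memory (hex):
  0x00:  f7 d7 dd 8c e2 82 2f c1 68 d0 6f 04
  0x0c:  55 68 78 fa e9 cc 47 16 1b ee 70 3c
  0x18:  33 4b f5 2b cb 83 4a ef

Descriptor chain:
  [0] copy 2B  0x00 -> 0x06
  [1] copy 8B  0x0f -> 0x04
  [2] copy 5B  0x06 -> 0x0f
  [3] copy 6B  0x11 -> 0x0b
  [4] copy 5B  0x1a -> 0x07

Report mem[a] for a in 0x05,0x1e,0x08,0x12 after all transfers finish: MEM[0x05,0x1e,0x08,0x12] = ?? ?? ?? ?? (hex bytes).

MEM[0x05,0x1e,0x08,0x12] = e9 4a 2b 1b

[0] 0x00->0x06 len=2 : f7 d7
[1] 0x0f->0x04 len=8 : fa e9 cc 47 16 1b ee 70
[2] 0x06->0x0f len=5 : cc 47 16 1b ee
[3] 0x11->0x0b len=6 : 16 1b ee 1b ee 70
[4] 0x1a->0x07 len=5 : f5 2b cb 83 4a
query mem[0x05]=0xe9, mem[0x1e]=0x4a, mem[0x08]=0x2b, mem[0x12]=0x1b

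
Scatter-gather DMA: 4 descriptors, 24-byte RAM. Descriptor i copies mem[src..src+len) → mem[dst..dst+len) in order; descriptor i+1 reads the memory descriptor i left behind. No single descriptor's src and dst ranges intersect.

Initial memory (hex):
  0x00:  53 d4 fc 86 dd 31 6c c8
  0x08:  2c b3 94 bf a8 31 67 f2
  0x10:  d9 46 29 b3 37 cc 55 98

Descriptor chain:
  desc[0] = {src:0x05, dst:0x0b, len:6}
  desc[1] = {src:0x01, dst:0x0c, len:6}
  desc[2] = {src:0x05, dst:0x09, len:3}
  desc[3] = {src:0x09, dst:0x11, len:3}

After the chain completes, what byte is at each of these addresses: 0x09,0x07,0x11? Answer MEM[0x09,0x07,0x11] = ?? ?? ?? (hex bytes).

[0] 0x05->0x0b len=6 : 31 6c c8 2c b3 94
[1] 0x01->0x0c len=6 : d4 fc 86 dd 31 6c
[2] 0x05->0x09 len=3 : 31 6c c8
[3] 0x09->0x11 len=3 : 31 6c c8
query mem[0x09]=0x31, mem[0x07]=0xc8, mem[0x11]=0x31

MEM[0x09,0x07,0x11] = 31 c8 31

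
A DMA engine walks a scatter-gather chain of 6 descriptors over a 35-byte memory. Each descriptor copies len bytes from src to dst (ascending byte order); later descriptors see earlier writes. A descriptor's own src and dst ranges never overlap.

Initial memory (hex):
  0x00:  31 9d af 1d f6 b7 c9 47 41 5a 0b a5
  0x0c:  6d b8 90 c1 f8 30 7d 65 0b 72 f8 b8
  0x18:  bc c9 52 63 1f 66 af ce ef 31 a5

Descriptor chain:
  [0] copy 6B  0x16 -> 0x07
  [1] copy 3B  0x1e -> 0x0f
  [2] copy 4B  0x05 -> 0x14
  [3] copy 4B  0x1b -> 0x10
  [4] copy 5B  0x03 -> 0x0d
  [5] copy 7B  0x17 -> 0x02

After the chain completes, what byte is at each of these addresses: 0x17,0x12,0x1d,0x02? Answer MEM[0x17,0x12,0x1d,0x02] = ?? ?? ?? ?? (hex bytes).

MEM[0x17,0x12,0x1d,0x02] = b8 66 66 b8

[0] 0x16->0x07 len=6 : f8 b8 bc c9 52 63
[1] 0x1e->0x0f len=3 : af ce ef
[2] 0x05->0x14 len=4 : b7 c9 f8 b8
[3] 0x1b->0x10 len=4 : 63 1f 66 af
[4] 0x03->0x0d len=5 : 1d f6 b7 c9 f8
[5] 0x17->0x02 len=7 : b8 bc c9 52 63 1f 66
query mem[0x17]=0xb8, mem[0x12]=0x66, mem[0x1d]=0x66, mem[0x02]=0xb8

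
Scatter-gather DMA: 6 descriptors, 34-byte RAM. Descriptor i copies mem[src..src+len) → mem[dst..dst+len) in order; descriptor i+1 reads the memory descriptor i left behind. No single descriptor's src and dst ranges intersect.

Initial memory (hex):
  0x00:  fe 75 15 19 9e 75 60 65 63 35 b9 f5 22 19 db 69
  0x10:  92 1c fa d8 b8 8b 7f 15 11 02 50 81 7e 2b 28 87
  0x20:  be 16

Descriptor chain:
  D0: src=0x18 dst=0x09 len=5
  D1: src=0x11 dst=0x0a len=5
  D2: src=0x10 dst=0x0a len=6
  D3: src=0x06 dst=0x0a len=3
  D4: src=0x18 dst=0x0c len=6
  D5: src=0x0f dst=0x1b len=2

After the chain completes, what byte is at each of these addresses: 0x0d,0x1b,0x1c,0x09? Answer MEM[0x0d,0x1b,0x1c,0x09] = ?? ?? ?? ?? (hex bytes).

MEM[0x0d,0x1b,0x1c,0x09] = 02 81 7e 11

[0] 0x18->0x09 len=5 : 11 02 50 81 7e
[1] 0x11->0x0a len=5 : 1c fa d8 b8 8b
[2] 0x10->0x0a len=6 : 92 1c fa d8 b8 8b
[3] 0x06->0x0a len=3 : 60 65 63
[4] 0x18->0x0c len=6 : 11 02 50 81 7e 2b
[5] 0x0f->0x1b len=2 : 81 7e
query mem[0x0d]=0x02, mem[0x1b]=0x81, mem[0x1c]=0x7e, mem[0x09]=0x11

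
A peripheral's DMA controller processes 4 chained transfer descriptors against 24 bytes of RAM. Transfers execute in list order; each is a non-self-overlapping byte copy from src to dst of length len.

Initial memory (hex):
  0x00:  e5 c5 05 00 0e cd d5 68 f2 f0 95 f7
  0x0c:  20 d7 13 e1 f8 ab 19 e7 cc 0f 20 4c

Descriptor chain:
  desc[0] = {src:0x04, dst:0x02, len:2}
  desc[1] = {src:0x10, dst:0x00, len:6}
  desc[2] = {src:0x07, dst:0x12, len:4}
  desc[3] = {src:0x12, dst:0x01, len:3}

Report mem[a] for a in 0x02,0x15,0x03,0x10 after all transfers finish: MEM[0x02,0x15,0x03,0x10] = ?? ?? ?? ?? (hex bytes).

MEM[0x02,0x15,0x03,0x10] = f2 95 f0 f8

  after D0: wrote 2B at 0x02 = 0ecd
  after D1: wrote 6B at 0x00 = f8ab19e7cc0f
  after D2: wrote 4B at 0x12 = 68f2f095
  after D3: wrote 3B at 0x01 = 68f2f0
query mem[0x02]=0xf2, mem[0x15]=0x95, mem[0x03]=0xf0, mem[0x10]=0xf8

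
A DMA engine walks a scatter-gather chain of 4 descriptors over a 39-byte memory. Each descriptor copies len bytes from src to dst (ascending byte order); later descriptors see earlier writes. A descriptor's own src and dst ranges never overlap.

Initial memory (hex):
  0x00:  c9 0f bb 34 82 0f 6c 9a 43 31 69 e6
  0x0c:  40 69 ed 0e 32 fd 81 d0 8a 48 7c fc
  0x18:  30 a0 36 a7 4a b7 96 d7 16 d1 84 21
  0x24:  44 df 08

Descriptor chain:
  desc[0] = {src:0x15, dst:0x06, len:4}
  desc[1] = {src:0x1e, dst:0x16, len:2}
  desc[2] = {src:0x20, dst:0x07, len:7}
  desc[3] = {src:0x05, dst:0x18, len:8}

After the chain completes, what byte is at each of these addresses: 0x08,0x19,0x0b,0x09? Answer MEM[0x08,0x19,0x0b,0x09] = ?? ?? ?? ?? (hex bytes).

D0: mem[0x06..0x09] <- [48 7c fc 30]
D1: mem[0x16..0x17] <- [96 d7]
D2: mem[0x07..0x0d] <- [16 d1 84 21 44 df 08]
D3: mem[0x18..0x1f] <- [0f 48 16 d1 84 21 44 df]
query mem[0x08]=0xd1, mem[0x19]=0x48, mem[0x0b]=0x44, mem[0x09]=0x84

MEM[0x08,0x19,0x0b,0x09] = d1 48 44 84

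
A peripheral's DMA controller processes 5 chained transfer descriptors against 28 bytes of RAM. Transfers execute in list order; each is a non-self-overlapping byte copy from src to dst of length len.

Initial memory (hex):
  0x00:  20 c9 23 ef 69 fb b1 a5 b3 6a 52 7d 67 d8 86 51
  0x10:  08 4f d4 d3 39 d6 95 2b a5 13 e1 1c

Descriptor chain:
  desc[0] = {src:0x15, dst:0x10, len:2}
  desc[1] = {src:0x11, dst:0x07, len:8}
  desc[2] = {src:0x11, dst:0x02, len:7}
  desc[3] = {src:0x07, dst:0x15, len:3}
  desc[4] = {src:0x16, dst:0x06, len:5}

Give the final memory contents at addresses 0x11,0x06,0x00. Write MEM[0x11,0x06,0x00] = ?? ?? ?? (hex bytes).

MEM[0x11,0x06,0x00] = 95 2b 20

D0: mem[0x10..0x11] <- [d6 95]
D1: mem[0x07..0x0e] <- [95 d4 d3 39 d6 95 2b a5]
D2: mem[0x02..0x08] <- [95 d4 d3 39 d6 95 2b]
D3: mem[0x15..0x17] <- [95 2b d3]
D4: mem[0x06..0x0a] <- [2b d3 a5 13 e1]
query mem[0x11]=0x95, mem[0x06]=0x2b, mem[0x00]=0x20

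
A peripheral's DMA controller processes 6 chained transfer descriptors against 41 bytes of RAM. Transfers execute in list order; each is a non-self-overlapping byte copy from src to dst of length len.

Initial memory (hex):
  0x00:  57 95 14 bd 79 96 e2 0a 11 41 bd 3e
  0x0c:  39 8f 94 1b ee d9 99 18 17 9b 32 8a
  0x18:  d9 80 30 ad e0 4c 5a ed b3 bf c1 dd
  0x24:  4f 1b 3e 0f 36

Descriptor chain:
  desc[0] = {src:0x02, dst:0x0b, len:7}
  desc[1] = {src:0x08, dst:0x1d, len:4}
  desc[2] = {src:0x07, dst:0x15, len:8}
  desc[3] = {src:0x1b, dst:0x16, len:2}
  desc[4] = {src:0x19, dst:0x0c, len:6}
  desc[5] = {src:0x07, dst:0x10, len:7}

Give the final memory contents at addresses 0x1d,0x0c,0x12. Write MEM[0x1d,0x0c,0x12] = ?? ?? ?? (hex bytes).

D0: mem[0x0b..0x11] <- [14 bd 79 96 e2 0a 11]
D1: mem[0x1d..0x20] <- [11 41 bd 14]
D2: mem[0x15..0x1c] <- [0a 11 41 bd 14 bd 79 96]
D3: mem[0x16..0x17] <- [79 96]
D4: mem[0x0c..0x11] <- [14 bd 79 96 11 41]
D5: mem[0x10..0x16] <- [0a 11 41 bd 14 14 bd]
query mem[0x1d]=0x11, mem[0x0c]=0x14, mem[0x12]=0x41

MEM[0x1d,0x0c,0x12] = 11 14 41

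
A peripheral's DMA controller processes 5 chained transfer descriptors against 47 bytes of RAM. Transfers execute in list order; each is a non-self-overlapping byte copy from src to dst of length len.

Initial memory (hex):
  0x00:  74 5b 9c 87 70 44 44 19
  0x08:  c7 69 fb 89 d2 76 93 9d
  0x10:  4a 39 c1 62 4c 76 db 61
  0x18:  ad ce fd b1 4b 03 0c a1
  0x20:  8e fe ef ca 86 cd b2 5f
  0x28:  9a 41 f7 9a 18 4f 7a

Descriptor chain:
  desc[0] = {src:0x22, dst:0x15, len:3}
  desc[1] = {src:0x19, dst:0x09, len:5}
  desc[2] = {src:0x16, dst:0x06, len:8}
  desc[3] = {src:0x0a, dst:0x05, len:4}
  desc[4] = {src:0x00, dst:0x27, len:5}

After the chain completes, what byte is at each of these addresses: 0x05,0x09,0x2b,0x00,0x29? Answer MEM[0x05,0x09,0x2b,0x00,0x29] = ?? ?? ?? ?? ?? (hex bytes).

  after D0: wrote 3B at 0x15 = efca86
  after D1: wrote 5B at 0x09 = cefdb14b03
  after D2: wrote 8B at 0x06 = ca86adcefdb14b03
  after D3: wrote 4B at 0x05 = fdb14b03
  after D4: wrote 5B at 0x27 = 745b9c8770
query mem[0x05]=0xfd, mem[0x09]=0xce, mem[0x2b]=0x70, mem[0x00]=0x74, mem[0x29]=0x9c

MEM[0x05,0x09,0x2b,0x00,0x29] = fd ce 70 74 9c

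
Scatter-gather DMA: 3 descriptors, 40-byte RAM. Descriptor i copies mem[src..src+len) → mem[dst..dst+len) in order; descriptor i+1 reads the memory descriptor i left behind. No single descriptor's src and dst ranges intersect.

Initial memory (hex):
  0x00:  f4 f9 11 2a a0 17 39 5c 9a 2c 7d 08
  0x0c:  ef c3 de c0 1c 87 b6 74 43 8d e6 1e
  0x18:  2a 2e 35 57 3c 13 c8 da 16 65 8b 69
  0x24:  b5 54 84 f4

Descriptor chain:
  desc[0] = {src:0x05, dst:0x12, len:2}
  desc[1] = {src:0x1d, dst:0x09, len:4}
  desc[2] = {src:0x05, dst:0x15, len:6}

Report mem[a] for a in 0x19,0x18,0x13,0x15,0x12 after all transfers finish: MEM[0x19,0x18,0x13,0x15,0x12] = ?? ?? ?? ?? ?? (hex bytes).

D0: mem[0x12..0x13] <- [17 39]
D1: mem[0x09..0x0c] <- [13 c8 da 16]
D2: mem[0x15..0x1a] <- [17 39 5c 9a 13 c8]
query mem[0x19]=0x13, mem[0x18]=0x9a, mem[0x13]=0x39, mem[0x15]=0x17, mem[0x12]=0x17

MEM[0x19,0x18,0x13,0x15,0x12] = 13 9a 39 17 17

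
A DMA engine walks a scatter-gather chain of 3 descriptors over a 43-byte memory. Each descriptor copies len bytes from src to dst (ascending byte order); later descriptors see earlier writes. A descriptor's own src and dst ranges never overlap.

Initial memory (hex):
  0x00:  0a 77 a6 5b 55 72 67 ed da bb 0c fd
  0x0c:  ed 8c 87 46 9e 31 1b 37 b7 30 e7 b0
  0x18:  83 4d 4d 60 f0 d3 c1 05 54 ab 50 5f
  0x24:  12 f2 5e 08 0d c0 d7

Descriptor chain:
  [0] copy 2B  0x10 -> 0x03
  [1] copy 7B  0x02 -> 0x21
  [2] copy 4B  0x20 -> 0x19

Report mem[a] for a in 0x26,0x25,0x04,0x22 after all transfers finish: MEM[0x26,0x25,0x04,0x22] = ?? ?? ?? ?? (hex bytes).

MEM[0x26,0x25,0x04,0x22] = ed 67 31 9e

D0: mem[0x03..0x04] <- [9e 31]
D1: mem[0x21..0x27] <- [a6 9e 31 72 67 ed da]
D2: mem[0x19..0x1c] <- [54 a6 9e 31]
query mem[0x26]=0xed, mem[0x25]=0x67, mem[0x04]=0x31, mem[0x22]=0x9e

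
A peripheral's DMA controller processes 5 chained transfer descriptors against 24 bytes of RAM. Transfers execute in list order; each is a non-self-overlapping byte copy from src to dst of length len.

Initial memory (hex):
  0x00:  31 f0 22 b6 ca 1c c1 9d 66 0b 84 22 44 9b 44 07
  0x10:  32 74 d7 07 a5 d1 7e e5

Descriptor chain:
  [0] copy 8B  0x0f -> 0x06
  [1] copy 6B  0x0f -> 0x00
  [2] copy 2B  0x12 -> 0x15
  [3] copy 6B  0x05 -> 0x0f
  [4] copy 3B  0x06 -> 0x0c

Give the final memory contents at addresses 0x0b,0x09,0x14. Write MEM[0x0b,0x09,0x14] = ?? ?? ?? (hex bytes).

MEM[0x0b,0x09,0x14] = a5 d7 07

  after D0: wrote 8B at 0x06 = 073274d707a5d17e
  after D1: wrote 6B at 0x00 = 073274d707a5
  after D2: wrote 2B at 0x15 = d707
  after D3: wrote 6B at 0x0f = a5073274d707
  after D4: wrote 3B at 0x0c = 073274
query mem[0x0b]=0xa5, mem[0x09]=0xd7, mem[0x14]=0x07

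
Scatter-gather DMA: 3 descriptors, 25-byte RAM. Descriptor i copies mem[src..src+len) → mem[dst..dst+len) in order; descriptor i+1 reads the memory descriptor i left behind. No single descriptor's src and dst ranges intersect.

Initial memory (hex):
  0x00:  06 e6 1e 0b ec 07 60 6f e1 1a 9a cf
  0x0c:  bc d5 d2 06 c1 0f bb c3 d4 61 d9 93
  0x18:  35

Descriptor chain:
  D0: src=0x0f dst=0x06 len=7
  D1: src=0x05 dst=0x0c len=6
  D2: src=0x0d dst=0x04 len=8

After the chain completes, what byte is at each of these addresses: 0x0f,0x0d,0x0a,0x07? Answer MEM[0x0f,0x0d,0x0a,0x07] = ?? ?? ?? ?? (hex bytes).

MEM[0x0f,0x0d,0x0a,0x07] = 0f 06 c3 bb

  after D0: wrote 7B at 0x06 = 06c10fbbc3d461
  after D1: wrote 6B at 0x0c = 0706c10fbbc3
  after D2: wrote 8B at 0x04 = 06c10fbbc3bbc3d4
query mem[0x0f]=0x0f, mem[0x0d]=0x06, mem[0x0a]=0xc3, mem[0x07]=0xbb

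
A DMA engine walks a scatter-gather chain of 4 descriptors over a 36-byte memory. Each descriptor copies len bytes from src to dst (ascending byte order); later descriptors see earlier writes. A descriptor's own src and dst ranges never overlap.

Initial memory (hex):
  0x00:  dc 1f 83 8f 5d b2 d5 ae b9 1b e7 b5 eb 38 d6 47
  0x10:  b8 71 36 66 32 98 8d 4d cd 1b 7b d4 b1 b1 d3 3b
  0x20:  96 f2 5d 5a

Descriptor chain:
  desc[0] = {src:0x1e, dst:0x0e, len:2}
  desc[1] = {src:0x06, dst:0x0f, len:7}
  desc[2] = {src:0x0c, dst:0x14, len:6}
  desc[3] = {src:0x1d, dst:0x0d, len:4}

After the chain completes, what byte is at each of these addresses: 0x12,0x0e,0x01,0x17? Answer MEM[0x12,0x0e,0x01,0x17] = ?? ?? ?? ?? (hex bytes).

  after D0: wrote 2B at 0x0e = d33b
  after D1: wrote 7B at 0x0f = d5aeb91be7b5eb
  after D2: wrote 6B at 0x14 = eb38d3d5aeb9
  after D3: wrote 4B at 0x0d = b1d33b96
query mem[0x12]=0x1b, mem[0x0e]=0xd3, mem[0x01]=0x1f, mem[0x17]=0xd5

MEM[0x12,0x0e,0x01,0x17] = 1b d3 1f d5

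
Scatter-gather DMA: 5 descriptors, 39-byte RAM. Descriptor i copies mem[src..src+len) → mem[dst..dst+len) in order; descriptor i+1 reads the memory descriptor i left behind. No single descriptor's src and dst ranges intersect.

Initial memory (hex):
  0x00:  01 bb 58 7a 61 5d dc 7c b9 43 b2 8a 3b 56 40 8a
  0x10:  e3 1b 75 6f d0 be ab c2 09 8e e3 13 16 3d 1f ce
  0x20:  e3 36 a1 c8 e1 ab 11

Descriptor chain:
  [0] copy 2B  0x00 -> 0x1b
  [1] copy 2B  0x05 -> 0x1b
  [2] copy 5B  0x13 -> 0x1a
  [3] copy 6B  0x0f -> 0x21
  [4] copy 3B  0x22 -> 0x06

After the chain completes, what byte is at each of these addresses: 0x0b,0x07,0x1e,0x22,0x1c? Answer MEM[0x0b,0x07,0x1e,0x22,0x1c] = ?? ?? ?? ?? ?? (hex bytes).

MEM[0x0b,0x07,0x1e,0x22,0x1c] = 8a 1b c2 e3 be

#0 dst[0x1b+2] := {0x01,0xbb}
#1 dst[0x1b+2] := {0x5d,0xdc}
#2 dst[0x1a+5] := {0x6f,0xd0,0xbe,0xab,0xc2}
#3 dst[0x21+6] := {0x8a,0xe3,0x1b,0x75,0x6f,0xd0}
#4 dst[0x06+3] := {0xe3,0x1b,0x75}
query mem[0x0b]=0x8a, mem[0x07]=0x1b, mem[0x1e]=0xc2, mem[0x22]=0xe3, mem[0x1c]=0xbe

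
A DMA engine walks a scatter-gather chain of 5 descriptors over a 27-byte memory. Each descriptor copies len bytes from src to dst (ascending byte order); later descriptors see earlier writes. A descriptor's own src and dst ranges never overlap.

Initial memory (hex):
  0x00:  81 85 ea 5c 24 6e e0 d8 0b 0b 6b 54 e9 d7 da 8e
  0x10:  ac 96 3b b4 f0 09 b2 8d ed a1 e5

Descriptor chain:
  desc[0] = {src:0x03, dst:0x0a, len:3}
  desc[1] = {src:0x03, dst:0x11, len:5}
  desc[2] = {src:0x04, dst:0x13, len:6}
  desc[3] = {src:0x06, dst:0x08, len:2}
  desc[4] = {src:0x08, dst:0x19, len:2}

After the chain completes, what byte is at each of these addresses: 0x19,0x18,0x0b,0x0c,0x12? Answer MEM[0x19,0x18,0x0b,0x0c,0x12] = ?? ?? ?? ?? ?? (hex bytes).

MEM[0x19,0x18,0x0b,0x0c,0x12] = e0 0b 24 6e 24

[0] 0x03->0x0a len=3 : 5c 24 6e
[1] 0x03->0x11 len=5 : 5c 24 6e e0 d8
[2] 0x04->0x13 len=6 : 24 6e e0 d8 0b 0b
[3] 0x06->0x08 len=2 : e0 d8
[4] 0x08->0x19 len=2 : e0 d8
query mem[0x19]=0xe0, mem[0x18]=0x0b, mem[0x0b]=0x24, mem[0x0c]=0x6e, mem[0x12]=0x24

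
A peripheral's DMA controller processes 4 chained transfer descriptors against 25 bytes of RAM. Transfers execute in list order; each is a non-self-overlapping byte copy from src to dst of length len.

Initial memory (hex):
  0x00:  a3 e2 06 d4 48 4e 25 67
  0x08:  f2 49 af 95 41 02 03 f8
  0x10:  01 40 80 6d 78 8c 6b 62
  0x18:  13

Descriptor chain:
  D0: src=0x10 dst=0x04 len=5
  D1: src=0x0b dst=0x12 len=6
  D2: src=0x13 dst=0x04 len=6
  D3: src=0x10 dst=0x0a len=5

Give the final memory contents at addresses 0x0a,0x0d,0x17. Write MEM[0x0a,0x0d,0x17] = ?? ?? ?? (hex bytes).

D0: mem[0x04..0x08] <- [01 40 80 6d 78]
D1: mem[0x12..0x17] <- [95 41 02 03 f8 01]
D2: mem[0x04..0x09] <- [41 02 03 f8 01 13]
D3: mem[0x0a..0x0e] <- [01 40 95 41 02]
query mem[0x0a]=0x01, mem[0x0d]=0x41, mem[0x17]=0x01

MEM[0x0a,0x0d,0x17] = 01 41 01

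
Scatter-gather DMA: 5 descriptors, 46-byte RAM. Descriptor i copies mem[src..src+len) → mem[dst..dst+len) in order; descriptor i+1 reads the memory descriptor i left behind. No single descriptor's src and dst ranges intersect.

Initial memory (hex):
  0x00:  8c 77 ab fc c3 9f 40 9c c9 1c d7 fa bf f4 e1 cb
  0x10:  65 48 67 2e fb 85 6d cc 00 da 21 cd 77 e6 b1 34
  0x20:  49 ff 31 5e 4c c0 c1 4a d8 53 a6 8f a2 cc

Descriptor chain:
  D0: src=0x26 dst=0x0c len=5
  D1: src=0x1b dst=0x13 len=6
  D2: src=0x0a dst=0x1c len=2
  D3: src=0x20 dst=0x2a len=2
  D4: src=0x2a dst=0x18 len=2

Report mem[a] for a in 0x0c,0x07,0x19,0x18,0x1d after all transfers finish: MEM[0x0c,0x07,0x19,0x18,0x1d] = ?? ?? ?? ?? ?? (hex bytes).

MEM[0x0c,0x07,0x19,0x18,0x1d] = c1 9c ff 49 fa

D0: mem[0x0c..0x10] <- [c1 4a d8 53 a6]
D1: mem[0x13..0x18] <- [cd 77 e6 b1 34 49]
D2: mem[0x1c..0x1d] <- [d7 fa]
D3: mem[0x2a..0x2b] <- [49 ff]
D4: mem[0x18..0x19] <- [49 ff]
query mem[0x0c]=0xc1, mem[0x07]=0x9c, mem[0x19]=0xff, mem[0x18]=0x49, mem[0x1d]=0xfa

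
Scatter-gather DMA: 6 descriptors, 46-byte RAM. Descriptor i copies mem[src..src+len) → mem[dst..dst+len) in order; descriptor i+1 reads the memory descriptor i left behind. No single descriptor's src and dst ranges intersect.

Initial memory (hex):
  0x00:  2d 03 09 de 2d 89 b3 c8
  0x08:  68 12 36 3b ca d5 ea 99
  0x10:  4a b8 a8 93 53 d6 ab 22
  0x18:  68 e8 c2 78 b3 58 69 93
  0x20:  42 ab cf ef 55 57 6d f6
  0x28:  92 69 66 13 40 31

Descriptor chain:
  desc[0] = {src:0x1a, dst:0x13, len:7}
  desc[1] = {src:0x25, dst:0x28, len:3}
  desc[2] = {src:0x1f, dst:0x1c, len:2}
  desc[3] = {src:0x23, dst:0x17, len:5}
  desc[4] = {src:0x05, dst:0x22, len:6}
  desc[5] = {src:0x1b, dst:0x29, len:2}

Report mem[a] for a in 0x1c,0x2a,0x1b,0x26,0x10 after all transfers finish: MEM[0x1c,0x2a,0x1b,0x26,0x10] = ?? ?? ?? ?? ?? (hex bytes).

D0: mem[0x13..0x19] <- [c2 78 b3 58 69 93 42]
D1: mem[0x28..0x2a] <- [57 6d f6]
D2: mem[0x1c..0x1d] <- [93 42]
D3: mem[0x17..0x1b] <- [ef 55 57 6d f6]
D4: mem[0x22..0x27] <- [89 b3 c8 68 12 36]
D5: mem[0x29..0x2a] <- [f6 93]
query mem[0x1c]=0x93, mem[0x2a]=0x93, mem[0x1b]=0xf6, mem[0x26]=0x12, mem[0x10]=0x4a

MEM[0x1c,0x2a,0x1b,0x26,0x10] = 93 93 f6 12 4a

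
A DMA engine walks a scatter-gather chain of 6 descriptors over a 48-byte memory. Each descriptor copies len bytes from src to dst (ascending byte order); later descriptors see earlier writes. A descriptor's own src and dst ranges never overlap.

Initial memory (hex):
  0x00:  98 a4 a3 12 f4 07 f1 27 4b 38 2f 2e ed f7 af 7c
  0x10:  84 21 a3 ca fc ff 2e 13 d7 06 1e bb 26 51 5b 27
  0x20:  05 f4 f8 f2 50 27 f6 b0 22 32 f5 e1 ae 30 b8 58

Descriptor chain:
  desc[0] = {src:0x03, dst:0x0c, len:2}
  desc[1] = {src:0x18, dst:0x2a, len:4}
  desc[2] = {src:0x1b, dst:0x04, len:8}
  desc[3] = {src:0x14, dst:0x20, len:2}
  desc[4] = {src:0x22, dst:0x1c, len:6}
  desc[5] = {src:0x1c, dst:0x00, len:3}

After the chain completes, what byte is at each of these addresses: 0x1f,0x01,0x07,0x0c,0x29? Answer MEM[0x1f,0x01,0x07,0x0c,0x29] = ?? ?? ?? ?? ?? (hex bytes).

[0] 0x03->0x0c len=2 : 12 f4
[1] 0x18->0x2a len=4 : d7 06 1e bb
[2] 0x1b->0x04 len=8 : bb 26 51 5b 27 05 f4 f8
[3] 0x14->0x20 len=2 : fc ff
[4] 0x22->0x1c len=6 : f8 f2 50 27 f6 b0
[5] 0x1c->0x00 len=3 : f8 f2 50
query mem[0x1f]=0x27, mem[0x01]=0xf2, mem[0x07]=0x5b, mem[0x0c]=0x12, mem[0x29]=0x32

MEM[0x1f,0x01,0x07,0x0c,0x29] = 27 f2 5b 12 32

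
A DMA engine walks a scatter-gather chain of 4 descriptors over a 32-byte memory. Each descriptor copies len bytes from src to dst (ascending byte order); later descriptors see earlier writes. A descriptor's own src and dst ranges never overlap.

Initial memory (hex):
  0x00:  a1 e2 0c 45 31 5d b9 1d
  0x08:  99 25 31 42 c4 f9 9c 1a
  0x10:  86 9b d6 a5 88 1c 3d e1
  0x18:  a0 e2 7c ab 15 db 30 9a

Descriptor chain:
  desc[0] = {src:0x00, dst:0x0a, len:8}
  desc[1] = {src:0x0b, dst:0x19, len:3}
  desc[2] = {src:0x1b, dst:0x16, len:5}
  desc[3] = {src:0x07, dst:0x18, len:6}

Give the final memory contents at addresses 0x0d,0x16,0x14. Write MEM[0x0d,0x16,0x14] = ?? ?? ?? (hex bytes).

MEM[0x0d,0x16,0x14] = 45 45 88

  after D0: wrote 8B at 0x0a = a1e20c45315db91d
  after D1: wrote 3B at 0x19 = e20c45
  after D2: wrote 5B at 0x16 = 4515db309a
  after D3: wrote 6B at 0x18 = 1d9925a1e20c
query mem[0x0d]=0x45, mem[0x16]=0x45, mem[0x14]=0x88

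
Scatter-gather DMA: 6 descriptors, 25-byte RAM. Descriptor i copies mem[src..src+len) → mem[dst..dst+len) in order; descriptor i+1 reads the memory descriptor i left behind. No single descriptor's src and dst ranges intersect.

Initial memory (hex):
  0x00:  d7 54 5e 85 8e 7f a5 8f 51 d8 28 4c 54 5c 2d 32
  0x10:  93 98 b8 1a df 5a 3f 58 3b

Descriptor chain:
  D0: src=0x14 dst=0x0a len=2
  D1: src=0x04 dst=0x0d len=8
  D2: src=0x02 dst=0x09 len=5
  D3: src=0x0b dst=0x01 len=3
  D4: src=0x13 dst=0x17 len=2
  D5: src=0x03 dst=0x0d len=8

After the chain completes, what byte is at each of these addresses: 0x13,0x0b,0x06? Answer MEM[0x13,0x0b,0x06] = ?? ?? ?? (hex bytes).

[0] 0x14->0x0a len=2 : df 5a
[1] 0x04->0x0d len=8 : 8e 7f a5 8f 51 d8 df 5a
[2] 0x02->0x09 len=5 : 5e 85 8e 7f a5
[3] 0x0b->0x01 len=3 : 8e 7f a5
[4] 0x13->0x17 len=2 : df 5a
[5] 0x03->0x0d len=8 : a5 8e 7f a5 8f 51 5e 85
query mem[0x13]=0x5e, mem[0x0b]=0x8e, mem[0x06]=0xa5

MEM[0x13,0x0b,0x06] = 5e 8e a5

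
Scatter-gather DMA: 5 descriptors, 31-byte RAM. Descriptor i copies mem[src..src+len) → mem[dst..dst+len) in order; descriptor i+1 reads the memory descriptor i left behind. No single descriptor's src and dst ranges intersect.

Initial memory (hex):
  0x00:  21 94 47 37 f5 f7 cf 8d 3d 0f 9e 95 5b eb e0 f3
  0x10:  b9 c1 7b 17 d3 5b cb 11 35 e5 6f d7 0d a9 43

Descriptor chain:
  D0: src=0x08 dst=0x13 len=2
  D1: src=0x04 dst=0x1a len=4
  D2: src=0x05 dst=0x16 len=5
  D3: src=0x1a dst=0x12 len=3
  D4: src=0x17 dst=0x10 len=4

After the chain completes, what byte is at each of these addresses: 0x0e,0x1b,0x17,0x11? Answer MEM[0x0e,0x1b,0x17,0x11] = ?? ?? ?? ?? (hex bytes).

[0] 0x08->0x13 len=2 : 3d 0f
[1] 0x04->0x1a len=4 : f5 f7 cf 8d
[2] 0x05->0x16 len=5 : f7 cf 8d 3d 0f
[3] 0x1a->0x12 len=3 : 0f f7 cf
[4] 0x17->0x10 len=4 : cf 8d 3d 0f
query mem[0x0e]=0xe0, mem[0x1b]=0xf7, mem[0x17]=0xcf, mem[0x11]=0x8d

MEM[0x0e,0x1b,0x17,0x11] = e0 f7 cf 8d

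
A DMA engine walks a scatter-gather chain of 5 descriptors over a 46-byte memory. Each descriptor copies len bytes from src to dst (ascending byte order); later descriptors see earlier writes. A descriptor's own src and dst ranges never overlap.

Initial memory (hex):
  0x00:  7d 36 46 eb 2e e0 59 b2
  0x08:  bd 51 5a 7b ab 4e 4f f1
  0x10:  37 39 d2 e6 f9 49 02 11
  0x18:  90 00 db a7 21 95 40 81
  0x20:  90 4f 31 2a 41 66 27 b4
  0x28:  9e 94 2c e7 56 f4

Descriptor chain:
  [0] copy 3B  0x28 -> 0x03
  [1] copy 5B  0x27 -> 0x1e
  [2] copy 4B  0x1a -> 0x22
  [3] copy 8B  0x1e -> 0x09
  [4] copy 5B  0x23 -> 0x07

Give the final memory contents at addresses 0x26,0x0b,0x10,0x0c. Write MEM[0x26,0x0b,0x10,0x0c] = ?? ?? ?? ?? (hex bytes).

MEM[0x26,0x0b,0x10,0x0c] = 27 b4 95 2c

[0] 0x28->0x03 len=3 : 9e 94 2c
[1] 0x27->0x1e len=5 : b4 9e 94 2c e7
[2] 0x1a->0x22 len=4 : db a7 21 95
[3] 0x1e->0x09 len=8 : b4 9e 94 2c db a7 21 95
[4] 0x23->0x07 len=5 : a7 21 95 27 b4
query mem[0x26]=0x27, mem[0x0b]=0xb4, mem[0x10]=0x95, mem[0x0c]=0x2c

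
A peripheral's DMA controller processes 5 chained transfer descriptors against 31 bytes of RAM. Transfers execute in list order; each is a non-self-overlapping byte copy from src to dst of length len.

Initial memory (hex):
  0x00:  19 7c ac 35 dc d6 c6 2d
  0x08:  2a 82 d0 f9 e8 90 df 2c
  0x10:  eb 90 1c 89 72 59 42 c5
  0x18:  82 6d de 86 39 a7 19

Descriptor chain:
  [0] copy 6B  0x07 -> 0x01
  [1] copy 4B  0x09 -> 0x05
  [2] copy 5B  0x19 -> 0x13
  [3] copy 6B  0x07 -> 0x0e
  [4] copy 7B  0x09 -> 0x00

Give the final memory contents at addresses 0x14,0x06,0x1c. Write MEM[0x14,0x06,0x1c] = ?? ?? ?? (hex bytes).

MEM[0x14,0x06,0x1c] = de e8 39

[0] 0x07->0x01 len=6 : 2d 2a 82 d0 f9 e8
[1] 0x09->0x05 len=4 : 82 d0 f9 e8
[2] 0x19->0x13 len=5 : 6d de 86 39 a7
[3] 0x07->0x0e len=6 : f9 e8 82 d0 f9 e8
[4] 0x09->0x00 len=7 : 82 d0 f9 e8 90 f9 e8
query mem[0x14]=0xde, mem[0x06]=0xe8, mem[0x1c]=0x39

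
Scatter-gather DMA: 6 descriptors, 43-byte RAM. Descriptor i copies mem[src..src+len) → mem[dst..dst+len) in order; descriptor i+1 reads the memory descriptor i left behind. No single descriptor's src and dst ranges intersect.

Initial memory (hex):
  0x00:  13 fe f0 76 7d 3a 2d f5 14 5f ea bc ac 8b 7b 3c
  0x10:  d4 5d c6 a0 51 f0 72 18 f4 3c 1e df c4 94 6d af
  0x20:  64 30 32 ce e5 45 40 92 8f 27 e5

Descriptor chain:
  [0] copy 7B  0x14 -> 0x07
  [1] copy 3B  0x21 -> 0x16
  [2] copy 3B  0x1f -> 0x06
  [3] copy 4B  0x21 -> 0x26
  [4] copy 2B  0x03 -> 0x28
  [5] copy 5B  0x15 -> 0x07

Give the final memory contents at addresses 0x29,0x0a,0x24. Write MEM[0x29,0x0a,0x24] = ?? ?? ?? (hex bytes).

MEM[0x29,0x0a,0x24] = 7d ce e5

D0: mem[0x07..0x0d] <- [51 f0 72 18 f4 3c 1e]
D1: mem[0x16..0x18] <- [30 32 ce]
D2: mem[0x06..0x08] <- [af 64 30]
D3: mem[0x26..0x29] <- [30 32 ce e5]
D4: mem[0x28..0x29] <- [76 7d]
D5: mem[0x07..0x0b] <- [f0 30 32 ce 3c]
query mem[0x29]=0x7d, mem[0x0a]=0xce, mem[0x24]=0xe5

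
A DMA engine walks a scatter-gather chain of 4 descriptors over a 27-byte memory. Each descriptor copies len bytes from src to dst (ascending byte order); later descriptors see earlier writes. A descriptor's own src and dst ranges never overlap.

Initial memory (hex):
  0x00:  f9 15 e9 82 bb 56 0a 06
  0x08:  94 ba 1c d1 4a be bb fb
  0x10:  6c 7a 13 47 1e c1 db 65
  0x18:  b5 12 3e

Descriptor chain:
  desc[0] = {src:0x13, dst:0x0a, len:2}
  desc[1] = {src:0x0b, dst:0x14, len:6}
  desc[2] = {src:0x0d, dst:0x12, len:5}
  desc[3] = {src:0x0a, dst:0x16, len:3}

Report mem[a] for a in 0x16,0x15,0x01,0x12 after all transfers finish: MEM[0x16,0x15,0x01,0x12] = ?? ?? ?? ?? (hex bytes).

D0: mem[0x0a..0x0b] <- [47 1e]
D1: mem[0x14..0x19] <- [1e 4a be bb fb 6c]
D2: mem[0x12..0x16] <- [be bb fb 6c 7a]
D3: mem[0x16..0x18] <- [47 1e 4a]
query mem[0x16]=0x47, mem[0x15]=0x6c, mem[0x01]=0x15, mem[0x12]=0xbe

MEM[0x16,0x15,0x01,0x12] = 47 6c 15 be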